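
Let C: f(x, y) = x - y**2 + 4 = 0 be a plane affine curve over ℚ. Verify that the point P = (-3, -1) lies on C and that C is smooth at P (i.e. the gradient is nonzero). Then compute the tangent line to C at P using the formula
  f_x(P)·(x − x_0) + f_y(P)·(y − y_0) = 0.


Tangent line at P: x + 2*y + 5 = 0.

Step 1: f(-3, -1) = 0, so P lies on C.
Step 2: partial derivatives
  f_x(x, y) = 1, f_y(x, y) = -2*y.
  f_x(P) = 1, f_y(P) = 2 (gradient nonzero, so P is smooth).
Step 3: tangent line at P: 1·(x − -3) + 2·(y − -1) = 0.
Expanding: x + 2*y + 5 = 0.


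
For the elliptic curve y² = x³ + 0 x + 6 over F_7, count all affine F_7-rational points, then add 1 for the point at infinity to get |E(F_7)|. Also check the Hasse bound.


Affine points = {(1, 0), (2, 0), (4, 0)}; affine count = 3; |E(F_7)| = 4.

Discriminant check: Δ ∝ 4a³ + 27b² = 4·0³ + 27·6² = 4·0 + 27·36 ≡ 6 (mod 7). Nonzero ⇒ E is nonsingular.
For each x ∈ F_7, compute rhs = x³ + 0·x + 6 mod 7, then count y ∈ F_7 with y² ≡ rhs.
  x = 0: rhs = 6, matching y values: none (0 points).
  x = 1: rhs = 0, matching y values: 0 (1 points).
  x = 2: rhs = 0, matching y values: 0 (1 points).
  x = 3: rhs = 5, matching y values: none (0 points).
  x = 4: rhs = 0, matching y values: 0 (1 points).
  x = 5: rhs = 5, matching y values: none (0 points).
  x = 6: rhs = 5, matching y values: none (0 points).
Total affine count: 3.
Full point count |E(F_7)| = 3 + 1 = 4.
Hasse bound: |4 − (7+1)| = |-4| = 4 ≤ 2√7 ≈ 5.2915 ✓.


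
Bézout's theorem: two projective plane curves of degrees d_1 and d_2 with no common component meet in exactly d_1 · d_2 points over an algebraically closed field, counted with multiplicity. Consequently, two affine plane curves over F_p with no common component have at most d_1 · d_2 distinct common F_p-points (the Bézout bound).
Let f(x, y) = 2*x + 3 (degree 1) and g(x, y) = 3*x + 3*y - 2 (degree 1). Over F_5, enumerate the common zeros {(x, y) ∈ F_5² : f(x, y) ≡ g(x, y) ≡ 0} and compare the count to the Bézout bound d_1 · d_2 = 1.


Common zeros: {(1, 3)}; count = 1; Bézout bound = 1.

deg(f) = 1, deg(g) = 1, so Bézout bound = 1.
Scan x ∈ F_5. For each x, list the y ∈ F_5 with f(x, y) ≡ 0 and those with g(x, y) ≡ 0 (mod 5); the common zeros in that column are the intersection.
  x = 0: f ≡ 0 at y ∈ ∅; g ≡ 0 at y ∈ {4}; common: ∅.
  x = 1: f ≡ 0 at y ∈ {0, 1, 2, 3, 4}; g ≡ 0 at y ∈ {3}; common: {3}.
  x = 2: f ≡ 0 at y ∈ ∅; g ≡ 0 at y ∈ {2}; common: ∅.
  x = 3: f ≡ 0 at y ∈ ∅; g ≡ 0 at y ∈ {1}; common: ∅.
  x = 4: f ≡ 0 at y ∈ ∅; g ≡ 0 at y ∈ {0}; common: ∅.
Collecting: common zeros = {(1, 3)}, so the count is 1.
Comparison with the Bézout bound: 1 ≤ 1 = deg(f)·deg(g), as expected for curves with no common component (the bound is attained).


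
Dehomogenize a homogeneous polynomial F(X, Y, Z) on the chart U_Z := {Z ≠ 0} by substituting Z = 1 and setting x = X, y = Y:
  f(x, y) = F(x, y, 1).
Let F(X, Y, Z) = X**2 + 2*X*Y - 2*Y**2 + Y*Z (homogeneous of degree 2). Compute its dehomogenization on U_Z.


f(x, y) = x**2 + 2*x*y - 2*y**2 + y

On U_Z we set Z = 1. Each monomial c·X^i·Y^j·Z^k in F becomes c·x^i·y^j·1^k = c·x^i·y^j.
Substituting Z = 1: F(X, Y, 1) = x**2 + 2*x*y - 2*y**2 + y.
Note: deg(f) ≤ deg(F) = 2; strict inequality happens when F is divisible by Z (lost terms).


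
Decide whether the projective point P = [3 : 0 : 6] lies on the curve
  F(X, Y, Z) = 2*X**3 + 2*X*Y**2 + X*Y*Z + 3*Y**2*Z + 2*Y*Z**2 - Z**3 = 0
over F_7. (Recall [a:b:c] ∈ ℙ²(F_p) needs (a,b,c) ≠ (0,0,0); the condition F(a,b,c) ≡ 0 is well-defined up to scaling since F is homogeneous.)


F(3,0,6) ≡ 6 (mod 7); P is NOT on the curve.

Evaluate F(3, 0, 6) term-by-term (mod 7).
  2*X**3 ↦ 2·27·1·1 = 54
  2*X*Y**2 ↦ 2·3·0·1 = 0
  X*Y*Z ↦ 1·3·0·6 = 0
  3*Y**2*Z ↦ 3·1·0·6 = 0
  2*Y*Z**2 ↦ 2·1·0·36 = 0
  -Z**3 ↦ -1·1·1·216 = -216
Sum: F(3, 0, 6) = (54) + (0) + (0) + (0) + (0) + (-216) = -162.
Reducing mod 7: -162 ≡ 6 (mod 7).
Since F(a, b, c) ≡ 6 ≠ 0 (mod 7), P does NOT lie on the curve.


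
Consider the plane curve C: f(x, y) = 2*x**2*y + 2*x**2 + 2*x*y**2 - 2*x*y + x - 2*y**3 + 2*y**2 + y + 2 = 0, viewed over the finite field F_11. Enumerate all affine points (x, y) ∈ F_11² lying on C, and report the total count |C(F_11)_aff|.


Affine F_11-points: {(0, 6), (1, 4), (2, 4), (3, 8), (4, 9), (6, 2), (6, 8), (7, 5), (8, 9), (9, 6), (10, 10)}; count = 11.

For each of the 121 pairs (x, y) ∈ F_11², evaluate f(x, y) mod 11. Record the zeros.
  x = 0: [0↦2, 1↦3, 2↦7, 3↦2, 4↦9, 5↦5, 6↦0, 7↦4, 8↦5, 9↦2, 10↦5]  zeros at y ∈ {6}
  x = 1: [0↦5, 1↦8, 2↦7, 3↦1, 4↦0, 5↦3, 6↦9, 7↦6, 8↦4, 9↦2, 10↦10]  zeros at y ∈ {4}
  x = 2: [0↦1, 1↦10, 2↦8, 3↦5, 4↦0, 5↦3, 6↦2, 7↦7, 8↦6, 9↦9, 10↦4]  zeros at y ∈ {4}
  x = 3: [0↦1, 1↦9, 2↦10, 3↦3, 4↦9, 5↦5, 6↦1, 7↦7, 8↦0, 9↦1, 10↦9]  zeros at y ∈ {8}
  x = 4: [0↦5, 1↦5, 2↦2, 3↦6, 4↦5, 5↦9, 6↦6, 7↦6, 8↦8, 9↦0, 10↦3]  zeros at y ∈ {9}
  x = 5: [0↦2, 1↦9, 2↦6, 3↦3, 4↦10, 5↦4, 6↦6, 7↦4, 8↦8, 9↦6, 10↦8]  zeros at y ∈ ∅
  x = 6: [0↦3, 1↦10, 2↦0, 3↦5, 4↦2, 5↦1, 6↦1, 7↦1, 8↦0, 9↦8, 10↦2]  zeros at y ∈ {2, 8}
  x = 7: [0↦8, 1↦8, 2↦6, 3↦1, 4↦3, 5↦0, 6↦2, 7↦8, 8↦6, 9↦6, 10↦7]  zeros at y ∈ {5}
  x = 8: [0↦6, 1↦3, 2↦2, 3↦2, 4↦2, 5↦1, 6↦9, 7↦3, 8↦4, 9↦0, 10↦1]  zeros at y ∈ {9}
  x = 9: [0↦8, 1↦6, 2↦10, 3↦8, 4↦10, 5↦4, 6↦0, 7↦8, 8↦5, 9↦1, 10↦6]  zeros at y ∈ {6}
  x = 10: [0↦3, 1↦6, 2↦8, 3↦8, 4↦5, 5↦9, 6↦8, 7↦1, 8↦9, 9↦9, 10↦0]  zeros at y ∈ {10}
Collecting zeros: affine points = {(0, 6), (1, 4), (2, 4), (3, 8), (4, 9), (6, 2), (6, 8), (7, 5), (8, 9), (9, 6), (10, 10)}.
Total count |C(F_11)_aff| = 11.


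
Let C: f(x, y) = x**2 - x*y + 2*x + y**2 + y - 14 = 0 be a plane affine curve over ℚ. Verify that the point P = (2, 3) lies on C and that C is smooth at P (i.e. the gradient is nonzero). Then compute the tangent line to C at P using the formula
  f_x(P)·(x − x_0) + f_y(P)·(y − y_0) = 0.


Tangent line at P: 3*x + 5*y - 21 = 0.

Step 1: f(2, 3) = 0, so P lies on C.
Step 2: partial derivatives
  f_x(x, y) = 2*x - y + 2, f_y(x, y) = -x + 2*y + 1.
  f_x(P) = 3, f_y(P) = 5 (gradient nonzero, so P is smooth).
Step 3: tangent line at P: 3·(x − 2) + 5·(y − 3) = 0.
Expanding: 3*x + 5*y - 21 = 0.


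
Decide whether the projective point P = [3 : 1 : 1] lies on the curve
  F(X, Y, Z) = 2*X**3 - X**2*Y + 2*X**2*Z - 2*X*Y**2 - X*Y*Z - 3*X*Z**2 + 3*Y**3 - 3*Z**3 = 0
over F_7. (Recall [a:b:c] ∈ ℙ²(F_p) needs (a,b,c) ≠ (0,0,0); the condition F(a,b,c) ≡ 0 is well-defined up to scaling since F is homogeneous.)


F(3,1,1) ≡ 3 (mod 7); P is NOT on the curve.

Evaluate F(3, 1, 1) term-by-term (mod 7).
  2*X**3 ↦ 2·27·1·1 = 54
  -X**2*Y ↦ -1·9·1·1 = -9
  2*X**2*Z ↦ 2·9·1·1 = 18
  -2*X*Y**2 ↦ -2·3·1·1 = -6
  -X*Y*Z ↦ -1·3·1·1 = -3
  -3*X*Z**2 ↦ -3·3·1·1 = -9
  3*Y**3 ↦ 3·1·1·1 = 3
  -3*Z**3 ↦ -3·1·1·1 = -3
Sum: F(3, 1, 1) = (54) + (-9) + (18) + (-6) + (-3) + (-9) + (3) + (-3) = 45.
Reducing mod 7: 45 ≡ 3 (mod 7).
Since F(a, b, c) ≡ 3 ≠ 0 (mod 7), P does NOT lie on the curve.


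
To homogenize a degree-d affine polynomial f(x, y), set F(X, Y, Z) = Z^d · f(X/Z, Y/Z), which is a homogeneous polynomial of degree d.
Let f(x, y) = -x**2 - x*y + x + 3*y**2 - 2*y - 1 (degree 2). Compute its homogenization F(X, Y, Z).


F(X, Y, Z) = -X**2 - X*Y + X*Z + 3*Y**2 - 2*Y*Z - Z**2

deg(f) = 2.
Substitute x = X/Z, y = Y/Z into f, then multiply by Z^2.
  monomial -1·x^2·y^0 ↦ -1·X^2·Y^0·Z^0.
  monomial -1·x^1·y^1 ↦ -1·X^1·Y^1·Z^0.
  monomial 1·x^1·y^0 ↦ 1·X^1·Y^0·Z^1.
  monomial 3·x^0·y^2 ↦ 3·X^0·Y^2·Z^0.
  monomial -2·x^0·y^1 ↦ -2·X^0·Y^1·Z^1.
  monomial -1·x^0·y^0 ↦ -1·X^0·Y^0·Z^2.
Collecting: F(X, Y, Z) = -X**2 - X*Y + X*Z + 3*Y**2 - 2*Y*Z - Z**2.


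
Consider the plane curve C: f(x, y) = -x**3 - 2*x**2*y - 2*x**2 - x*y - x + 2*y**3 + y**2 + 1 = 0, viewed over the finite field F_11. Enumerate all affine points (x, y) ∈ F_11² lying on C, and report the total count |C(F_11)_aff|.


Affine F_11-points: {(0, 8), (0, 9), (0, 10), (1, 2), (4, 0), (4, 1), (4, 4), (5, 1), (6, 2), (9, 1), (9, 2)}; count = 11.

For each of the 121 pairs (x, y) ∈ F_11², evaluate f(x, y) mod 11. Record the zeros.
  x = 0: [0↦1, 1↦4, 2↦10, 3↦9, 4↦2, 5↦1, 6↦7, 7↦10, 8↦0, 9↦0, 10↦0]  zeros at y ∈ {8, 9, 10}
  x = 1: [0↦8, 1↦8, 2↦0, 3↦7, 4↦8, 5↦4, 6↦7, 7↦7, 8↦5, 9↦2, 10↦10]  zeros at y ∈ {2}
  x = 2: [0↦5, 1↦9, 2↦5, 3↦5, 4↦10, 5↦10, 6↦6, 7↦10, 8↦1, 9↦2, 10↦3]  zeros at y ∈ ∅
  x = 3: [0↦8, 1↦1, 2↦8, 3↦8, 4↦2, 5↦2, 6↦9, 7↦2, 8↦4, 9↦5, 10↦6]  zeros at y ∈ ∅
  x = 4: [0↦0, 1↦0, 2↦3, 3↦10, 4↦0, 5↦7, 6↦10, 7↦10, 8↦8, 9↦5, 10↦2]  zeros at y ∈ {0, 1, 4}
  x = 5: [0↦8, 1↦0, 2↦6, 3↦5, 4↦9, 5↦8, 6↦3, 7↦6, 8↦7, 9↦7, 10↦7]  zeros at y ∈ {1}
  x = 6: [0↦4, 1↦6, 2↦0, 3↦9, 4↦1, 5↦10, 6↦4, 7↦6, 8↦6, 9↦5, 10↦4]  zeros at y ∈ {2}
  x = 7: [0↦4, 1↦1, 2↦1, 3↦5, 4↦3, 5↦7, 6↦7, 7↦4, 8↦10, 9↦4, 10↦9]  zeros at y ∈ ∅
  x = 8: [0↦2, 1↦1, 2↦3, 3↦9, 4↦9, 5↦4, 6↦6, 7↦5, 8↦2, 9↦9, 10↦5]  zeros at y ∈ ∅
  x = 9: [0↦3, 1↦0, 2↦0, 3↦4, 4↦2, 5↦6, 6↦6, 7↦3, 8↦9, 9↦3, 10↦8]  zeros at y ∈ {1, 2}
  x = 10: [0↦1, 1↦3, 2↦8, 3↦6, 4↦9, 5↦7, 6↦1, 7↦3, 8↦3, 9↦2, 10↦1]  zeros at y ∈ ∅
Collecting zeros: affine points = {(0, 8), (0, 9), (0, 10), (1, 2), (4, 0), (4, 1), (4, 4), (5, 1), (6, 2), (9, 1), (9, 2)}.
Total count |C(F_11)_aff| = 11.


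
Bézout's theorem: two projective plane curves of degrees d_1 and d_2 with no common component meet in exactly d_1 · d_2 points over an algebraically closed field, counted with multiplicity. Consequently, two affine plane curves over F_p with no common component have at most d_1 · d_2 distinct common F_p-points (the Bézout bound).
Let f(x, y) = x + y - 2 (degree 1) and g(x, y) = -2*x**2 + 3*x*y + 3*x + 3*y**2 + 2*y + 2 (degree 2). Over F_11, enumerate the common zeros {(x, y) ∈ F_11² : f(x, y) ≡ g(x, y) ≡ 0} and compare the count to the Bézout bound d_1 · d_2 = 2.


Common zeros: {(1, 1), (2, 0)}; count = 2; Bézout bound = 2.

deg(f) = 1, deg(g) = 2, so Bézout bound = 2.
Scan x ∈ F_11. For each x, list the y ∈ F_11 with f(x, y) ≡ 0 and those with g(x, y) ≡ 0 (mod 11); the common zeros in that column are the intersection.
  x = 0: f ≡ 0 at y ∈ {2}; g ≡ 0 at y ∈ ∅; common: ∅.
  x = 1: f ≡ 0 at y ∈ {1}; g ≡ 0 at y ∈ {1}; common: {1}.
  x = 2: f ≡ 0 at y ∈ {0}; g ≡ 0 at y ∈ {0, 1}; common: {0}.
  x = 3: f ≡ 0 at y ∈ {10}; g ≡ 0 at y ∈ ∅; common: ∅.
  x = 4: f ≡ 0 at y ∈ {9}; g ≡ 0 at y ∈ {2, 8}; common: ∅.
  x = 5: f ≡ 0 at y ∈ {8}; g ≡ 0 at y ∈ {0, 9}; common: ∅.
  x = 6: f ≡ 0 at y ∈ {7}; g ≡ 0 at y ∈ {2, 6}; common: ∅.
  x = 7: f ≡ 0 at y ∈ {6}; g ≡ 0 at y ∈ ∅; common: ∅.
  x = 8: f ≡ 0 at y ∈ {5}; g ≡ 0 at y ∈ ∅; common: ∅.
  x = 9: f ≡ 0 at y ∈ {4}; g ≡ 0 at y ∈ ∅; common: ∅.
  x = 10: f ≡ 0 at y ∈ {3}; g ≡ 0 at y ∈ {6, 9}; common: ∅.
Collecting: common zeros = {(1, 1), (2, 0)}, so the count is 2.
Comparison with the Bézout bound: 2 ≤ 2 = deg(f)·deg(g), as expected for curves with no common component (the bound is attained).


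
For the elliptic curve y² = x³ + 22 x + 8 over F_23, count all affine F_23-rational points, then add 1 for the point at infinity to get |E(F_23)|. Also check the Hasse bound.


Affine points = {(0, 10), (0, 13), (1, 10), (1, 13), (3, 3), (3, 20), (5, 6), (5, 17), (8, 11), (8, 12), (10, 3), (10, 20), (14, 1), (14, 22), (18, 7), (18, 16), (21, 5), (21, 18), (22, 10), (22, 13)}; affine count = 20; |E(F_23)| = 21.

Discriminant check: Δ ∝ 4a³ + 27b² = 4·22³ + 27·8² = 4·10648 + 27·64 ≡ 22 (mod 23). Nonzero ⇒ E is nonsingular.
For each x ∈ F_23, compute rhs = x³ + 22·x + 8 mod 23, then count y ∈ F_23 with y² ≡ rhs.
  x = 0: rhs = 8, matching y values: 10, 13 (2 points).
  x = 1: rhs = 8, matching y values: 10, 13 (2 points).
  x = 2: rhs = 14, matching y values: none (0 points).
  x = 3: rhs = 9, matching y values: 3, 20 (2 points).
  x = 4: rhs = 22, matching y values: none (0 points).
  x = 5: rhs = 13, matching y values: 6, 17 (2 points).
  x = 6: rhs = 11, matching y values: none (0 points).
  x = 7: rhs = 22, matching y values: none (0 points).
  x = 8: rhs = 6, matching y values: 11, 12 (2 points).
  x = 9: rhs = 15, matching y values: none (0 points).
  x = 10: rhs = 9, matching y values: 3, 20 (2 points).
  x = 11: rhs = 17, matching y values: none (0 points).
  x = 12: rhs = 22, matching y values: none (0 points).
  x = 13: rhs = 7, matching y values: none (0 points).
  x = 14: rhs = 1, matching y values: 1, 22 (2 points).
  x = 15: rhs = 10, matching y values: none (0 points).
  x = 16: rhs = 17, matching y values: none (0 points).
  x = 17: rhs = 5, matching y values: none (0 points).
  x = 18: rhs = 3, matching y values: 7, 16 (2 points).
  x = 19: rhs = 17, matching y values: none (0 points).
  x = 20: rhs = 7, matching y values: none (0 points).
  x = 21: rhs = 2, matching y values: 5, 18 (2 points).
  x = 22: rhs = 8, matching y values: 10, 13 (2 points).
Total affine count: 20.
Full point count |E(F_23)| = 20 + 1 = 21.
Hasse bound: |21 − (23+1)| = |-3| = 3 ≤ 2√23 ≈ 9.5917 ✓.


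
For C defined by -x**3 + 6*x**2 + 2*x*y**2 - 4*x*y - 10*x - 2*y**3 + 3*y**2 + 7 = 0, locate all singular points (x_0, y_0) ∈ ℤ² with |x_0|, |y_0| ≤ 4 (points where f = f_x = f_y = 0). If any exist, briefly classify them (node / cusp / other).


Singular points: {(2, 1)}; classification: cusp.

Compute partial derivatives:
  f_x = -3*x**2 + 12*x + 2*y**2 - 4*y - 10.
  f_y = 4*x*y - 4*x - 6*y**2 + 6*y.
Scan x_0 ∈ {−4, ..., 4}. For each x_0, f_y(x_0, y) is a polynomial in y; find its integer roots y ∈ {−4, ..., 4}, then test f_x and f at those candidates.
  x = -4: f_y(-4, y) = -6*y**2 - 10*y + 16; vanishes at y ∈ {1}. (-4, 1): f_x = -108 ≠ 0.
  x = -3: f_y(-3, y) = -6*y**2 - 6*y + 12; vanishes at y ∈ {-2, 1}. (-3, -2): f_x = -57 ≠ 0; (-3, 1): f_x = -75 ≠ 0.
  x = -2: f_y(-2, y) = -6*y**2 - 2*y + 8; vanishes at y ∈ {1}. (-2, 1): f_x = -48 ≠ 0.
  x = -1: f_y(-1, y) = -6*y**2 + 2*y + 4; vanishes at y ∈ {1}. (-1, 1): f_x = -27 ≠ 0.
  x = 0: f_y(0, y) = -6*y**2 + 6*y; vanishes at y ∈ {0, 1}. (0, 0): f_x = -10 ≠ 0; (0, 1): f_x = -12 ≠ 0.
  x = 1: f_y(1, y) = -6*y**2 + 10*y - 4; vanishes at y ∈ {1}. (1, 1): f_x = -3 ≠ 0.
  x = 2: f_y(2, y) = -6*y**2 + 14*y - 8; vanishes at y ∈ {1}. (2, 1): f_x = 0, f = 0 — SINGULAR.
  x = 3: f_y(3, y) = -6*y**2 + 18*y - 12; vanishes at y ∈ {1, 2}. (3, 1): f_x = -3 ≠ 0; (3, 2): f_x = -1 ≠ 0.
  x = 4: f_y(4, y) = -6*y**2 + 22*y - 16; vanishes at y ∈ {1}. (4, 1): f_x = -12 ≠ 0.
Only singular point on the grid: (2, 1).
Classify: substitute x = 2 + u, y = 1 + v and expand: f = -u**3 + 2*u*v**2 - 2*v**3 + v**2.
No constant or linear terms (consistent with a singular point). Quadratic part: v**2. Cubic part: -u**3 + 2*u*v**2 - 2*v**3.
The quadratic part v**2 is a perfect square, so there is a single (double) tangent line v = 0, i.e. y = 1. Restricting the cubic part to that line (v = 0) leaves -u**3 ≠ 0, so f is not divisible by v and the branch is v² ≈ u**3 to lowest order — this is a cusp.
Classification: cusp.


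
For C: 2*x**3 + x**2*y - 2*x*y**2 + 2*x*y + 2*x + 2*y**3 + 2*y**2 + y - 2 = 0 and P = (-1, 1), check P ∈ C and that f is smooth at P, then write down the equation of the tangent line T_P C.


Tangent line at P: 6*x + 14*y - 8 = 0.

Step 1: f(-1, 1) = 0, so P lies on C.
Step 2: partial derivatives
  f_x(x, y) = 6*x**2 + 2*x*y - 2*y**2 + 2*y + 2, f_y(x, y) = x**2 - 4*x*y + 2*x + 6*y**2 + 4*y + 1.
  f_x(P) = 6, f_y(P) = 14 (gradient nonzero, so P is smooth).
Step 3: tangent line at P: 6·(x − -1) + 14·(y − 1) = 0.
Expanding: 6*x + 14*y - 8 = 0.


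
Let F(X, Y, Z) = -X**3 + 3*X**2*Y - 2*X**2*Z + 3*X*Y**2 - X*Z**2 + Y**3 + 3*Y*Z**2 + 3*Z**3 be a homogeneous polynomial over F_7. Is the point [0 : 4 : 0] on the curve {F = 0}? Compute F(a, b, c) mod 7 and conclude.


F(0,4,0) ≡ 1 (mod 7); P is NOT on the curve.

Evaluate F(0, 4, 0) term-by-term (mod 7).
  -X**3 ↦ -1·0·1·1 = 0
  3*X**2*Y ↦ 3·0·4·1 = 0
  -2*X**2*Z ↦ -2·0·1·0 = 0
  3*X*Y**2 ↦ 3·0·16·1 = 0
  -X*Z**2 ↦ -1·0·1·0 = 0
  Y**3 ↦ 1·1·64·1 = 64
  3*Y*Z**2 ↦ 3·1·4·0 = 0
  3*Z**3 ↦ 3·1·1·0 = 0
Sum: F(0, 4, 0) = (0) + (0) + (0) + (0) + (0) + (64) + (0) + (0) = 64.
Reducing mod 7: 64 ≡ 1 (mod 7).
Since F(a, b, c) ≡ 1 ≠ 0 (mod 7), P does NOT lie on the curve.


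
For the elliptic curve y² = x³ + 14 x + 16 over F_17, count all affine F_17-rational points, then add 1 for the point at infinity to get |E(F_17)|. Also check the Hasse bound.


Affine points = {(0, 4), (0, 13), (2, 1), (2, 16), (3, 0), (4, 0), (7, 7), (7, 10), (9, 2), (9, 15), (10, 0), (12, 5), (12, 12), (13, 7), (13, 10), (14, 7), (14, 10), (16, 1), (16, 16)}; affine count = 19; |E(F_17)| = 20.

Discriminant check: Δ ∝ 4a³ + 27b² = 4·14³ + 27·16² = 4·2744 + 27·256 ≡ 4 (mod 17). Nonzero ⇒ E is nonsingular.
For each x ∈ F_17, compute rhs = x³ + 14·x + 16 mod 17, then count y ∈ F_17 with y² ≡ rhs.
  x = 0: rhs = 16, matching y values: 4, 13 (2 points).
  x = 1: rhs = 14, matching y values: none (0 points).
  x = 2: rhs = 1, matching y values: 1, 16 (2 points).
  x = 3: rhs = 0, matching y values: 0 (1 points).
  x = 4: rhs = 0, matching y values: 0 (1 points).
  x = 5: rhs = 7, matching y values: none (0 points).
  x = 6: rhs = 10, matching y values: none (0 points).
  x = 7: rhs = 15, matching y values: 7, 10 (2 points).
  x = 8: rhs = 11, matching y values: none (0 points).
  x = 9: rhs = 4, matching y values: 2, 15 (2 points).
  x = 10: rhs = 0, matching y values: 0 (1 points).
  x = 11: rhs = 5, matching y values: none (0 points).
  x = 12: rhs = 8, matching y values: 5, 12 (2 points).
  x = 13: rhs = 15, matching y values: 7, 10 (2 points).
  x = 14: rhs = 15, matching y values: 7, 10 (2 points).
  x = 15: rhs = 14, matching y values: none (0 points).
  x = 16: rhs = 1, matching y values: 1, 16 (2 points).
Total affine count: 19.
Full point count |E(F_17)| = 19 + 1 = 20.
Hasse bound: |20 − (17+1)| = |2| = 2 ≤ 2√17 ≈ 8.2462 ✓.


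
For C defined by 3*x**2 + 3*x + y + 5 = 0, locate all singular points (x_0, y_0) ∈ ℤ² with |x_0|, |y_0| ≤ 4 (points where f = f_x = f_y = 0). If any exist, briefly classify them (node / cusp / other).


No singular points in the scanned grid; C is smooth there.

Compute partial derivatives:
  f_x = 6*x + 3.
  f_y = 1.
f_y = 1 is a nonzero constant, so f_y never vanishes: no point (x, y) can satisfy f = f_x = f_y = 0. In particular no (x, y) ∈ {−4, ..., 4}² is singular; the curve is smooth.


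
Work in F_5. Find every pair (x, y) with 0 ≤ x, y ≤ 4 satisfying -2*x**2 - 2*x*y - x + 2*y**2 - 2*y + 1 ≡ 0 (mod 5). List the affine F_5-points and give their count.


Affine F_5-points: {(0, 2), (0, 4), (3, 0), (3, 4), (4, 0)}; count = 5.

For each of the 25 pairs (x, y) ∈ F_5², evaluate f(x, y) mod 5. Record the zeros.
  x = 0: [0↦1, 1↦1, 2↦0, 3↦3, 4↦0]  zeros at y ∈ {2, 4}
  x = 1: [0↦3, 1↦1, 2↦3, 3↦4, 4↦4]  zeros at y ∈ ∅
  x = 2: [0↦1, 1↦2, 2↦2, 3↦1, 4↦4]  zeros at y ∈ ∅
  x = 3: [0↦0, 1↦4, 2↦2, 3↦4, 4↦0]  zeros at y ∈ {0, 4}
  x = 4: [0↦0, 1↦2, 2↦3, 3↦3, 4↦2]  zeros at y ∈ {0}
Collecting zeros: affine points = {(0, 2), (0, 4), (3, 0), (3, 4), (4, 0)}.
Total count |C(F_5)_aff| = 5.


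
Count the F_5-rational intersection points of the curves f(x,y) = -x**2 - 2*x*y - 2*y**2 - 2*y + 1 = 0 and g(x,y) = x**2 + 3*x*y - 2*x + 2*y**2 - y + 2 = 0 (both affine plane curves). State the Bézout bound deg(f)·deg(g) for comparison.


Common zeros: {(1, 3), (4, 0)}; count = 2; Bézout bound = 4.

deg(f) = 2, deg(g) = 2, so Bézout bound = 4.
Scan x ∈ F_5. For each x, list the y ∈ F_5 with f(x, y) ≡ 0 and those with g(x, y) ≡ 0 (mod 5); the common zeros in that column are the intersection.
  x = 0: f ≡ 0 at y ∈ ∅; g ≡ 0 at y ∈ {4}; common: ∅.
  x = 1: f ≡ 0 at y ∈ {0, 3}; g ≡ 0 at y ∈ {1, 3}; common: {3}.
  x = 2: f ≡ 0 at y ∈ ∅; g ≡ 0 at y ∈ {2, 3}; common: ∅.
  x = 3: f ≡ 0 at y ∈ {3}; g ≡ 0 at y ∈ {0, 1}; common: ∅.
  x = 4: f ≡ 0 at y ∈ {0}; g ≡ 0 at y ∈ {0, 2}; common: {0}.
Collecting: common zeros = {(1, 3), (4, 0)}, so the count is 2.
Comparison with the Bézout bound: 2 ≤ 4 = deg(f)·deg(g), as expected for curves with no common component (the affine F_5-count falls short of the bound because intersections may lie at infinity, over extension fields, or carry multiplicity).


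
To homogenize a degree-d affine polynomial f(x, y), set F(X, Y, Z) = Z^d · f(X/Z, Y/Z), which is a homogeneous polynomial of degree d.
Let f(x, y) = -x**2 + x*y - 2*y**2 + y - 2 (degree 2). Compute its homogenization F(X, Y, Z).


F(X, Y, Z) = -X**2 + X*Y - 2*Y**2 + Y*Z - 2*Z**2

deg(f) = 2.
Substitute x = X/Z, y = Y/Z into f, then multiply by Z^2.
  monomial -1·x^2·y^0 ↦ -1·X^2·Y^0·Z^0.
  monomial 1·x^1·y^1 ↦ 1·X^1·Y^1·Z^0.
  monomial -2·x^0·y^2 ↦ -2·X^0·Y^2·Z^0.
  monomial 1·x^0·y^1 ↦ 1·X^0·Y^1·Z^1.
  monomial -2·x^0·y^0 ↦ -2·X^0·Y^0·Z^2.
Collecting: F(X, Y, Z) = -X**2 + X*Y - 2*Y**2 + Y*Z - 2*Z**2.


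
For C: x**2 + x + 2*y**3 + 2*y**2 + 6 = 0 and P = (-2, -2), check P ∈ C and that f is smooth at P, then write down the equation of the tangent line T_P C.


Tangent line at P: -3*x + 16*y + 26 = 0.

Step 1: f(-2, -2) = 0, so P lies on C.
Step 2: partial derivatives
  f_x(x, y) = 2*x + 1, f_y(x, y) = 6*y**2 + 4*y.
  f_x(P) = -3, f_y(P) = 16 (gradient nonzero, so P is smooth).
Step 3: tangent line at P: -3·(x − -2) + 16·(y − -2) = 0.
Expanding: -3*x + 16*y + 26 = 0.


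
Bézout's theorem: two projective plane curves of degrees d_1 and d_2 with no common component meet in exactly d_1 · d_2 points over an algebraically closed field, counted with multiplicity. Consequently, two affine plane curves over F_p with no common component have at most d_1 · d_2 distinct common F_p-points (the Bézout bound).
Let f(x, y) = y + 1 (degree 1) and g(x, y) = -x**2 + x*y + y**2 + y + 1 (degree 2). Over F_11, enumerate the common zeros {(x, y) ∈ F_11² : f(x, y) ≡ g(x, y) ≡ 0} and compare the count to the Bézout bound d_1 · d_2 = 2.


Common zeros: {(3, 10), (7, 10)}; count = 2; Bézout bound = 2.

deg(f) = 1, deg(g) = 2, so Bézout bound = 2.
Scan x ∈ F_11. For each x, list the y ∈ F_11 with f(x, y) ≡ 0 and those with g(x, y) ≡ 0 (mod 11); the common zeros in that column are the intersection.
  x = 0: f ≡ 0 at y ∈ {10}; g ≡ 0 at y ∈ ∅; common: ∅.
  x = 1: f ≡ 0 at y ∈ {10}; g ≡ 0 at y ∈ {0, 9}; common: ∅.
  x = 2: f ≡ 0 at y ∈ {10}; g ≡ 0 at y ∈ ∅; common: ∅.
  x = 3: f ≡ 0 at y ∈ {10}; g ≡ 0 at y ∈ {8, 10}; common: {10}.
  x = 4: f ≡ 0 at y ∈ {10}; g ≡ 0 at y ∈ ∅; common: ∅.
  x = 5: f ≡ 0 at y ∈ {10}; g ≡ 0 at y ∈ {8}; common: ∅.
  x = 6: f ≡ 0 at y ∈ {10}; g ≡ 0 at y ∈ ∅; common: ∅.
  x = 7: f ≡ 0 at y ∈ {10}; g ≡ 0 at y ∈ {4, 10}; common: {10}.
  x = 8: f ≡ 0 at y ∈ {10}; g ≡ 0 at y ∈ {4, 9}; common: ∅.
  x = 9: f ≡ 0 at y ∈ {10}; g ≡ 0 at y ∈ ∅; common: ∅.
  x = 10: f ≡ 0 at y ∈ {10}; g ≡ 0 at y ∈ {0}; common: ∅.
Collecting: common zeros = {(3, 10), (7, 10)}, so the count is 2.
Comparison with the Bézout bound: 2 ≤ 2 = deg(f)·deg(g), as expected for curves with no common component (the bound is attained).


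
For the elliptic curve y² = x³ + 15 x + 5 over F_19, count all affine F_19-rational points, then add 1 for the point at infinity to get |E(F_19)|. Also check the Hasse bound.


Affine points = {(0, 9), (0, 10), (2, 9), (2, 10), (3, 1), (3, 18), (6, 8), (6, 11), (7, 4), (7, 15), (11, 0), (16, 3), (16, 16), (17, 9), (17, 10)}; affine count = 15; |E(F_19)| = 16.

Discriminant check: Δ ∝ 4a³ + 27b² = 4·15³ + 27·5² = 4·3375 + 27·25 ≡ 1 (mod 19). Nonzero ⇒ E is nonsingular.
For each x ∈ F_19, compute rhs = x³ + 15·x + 5 mod 19, then count y ∈ F_19 with y² ≡ rhs.
  x = 0: rhs = 5, matching y values: 9, 10 (2 points).
  x = 1: rhs = 2, matching y values: none (0 points).
  x = 2: rhs = 5, matching y values: 9, 10 (2 points).
  x = 3: rhs = 1, matching y values: 1, 18 (2 points).
  x = 4: rhs = 15, matching y values: none (0 points).
  x = 5: rhs = 15, matching y values: none (0 points).
  x = 6: rhs = 7, matching y values: 8, 11 (2 points).
  x = 7: rhs = 16, matching y values: 4, 15 (2 points).
  x = 8: rhs = 10, matching y values: none (0 points).
  x = 9: rhs = 14, matching y values: none (0 points).
  x = 10: rhs = 15, matching y values: none (0 points).
  x = 11: rhs = 0, matching y values: 0 (1 points).
  x = 12: rhs = 13, matching y values: none (0 points).
  x = 13: rhs = 3, matching y values: none (0 points).
  x = 14: rhs = 14, matching y values: none (0 points).
  x = 15: rhs = 14, matching y values: none (0 points).
  x = 16: rhs = 9, matching y values: 3, 16 (2 points).
  x = 17: rhs = 5, matching y values: 9, 10 (2 points).
  x = 18: rhs = 8, matching y values: none (0 points).
Total affine count: 15.
Full point count |E(F_19)| = 15 + 1 = 16.
Hasse bound: |16 − (19+1)| = |-4| = 4 ≤ 2√19 ≈ 8.7178 ✓.


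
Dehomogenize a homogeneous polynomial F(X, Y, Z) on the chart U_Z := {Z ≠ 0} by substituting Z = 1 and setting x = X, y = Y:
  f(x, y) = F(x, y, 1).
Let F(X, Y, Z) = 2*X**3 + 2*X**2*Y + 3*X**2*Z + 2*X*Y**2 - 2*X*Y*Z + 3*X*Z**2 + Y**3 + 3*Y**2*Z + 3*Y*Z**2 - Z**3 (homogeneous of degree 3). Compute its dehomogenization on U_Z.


f(x, y) = 2*x**3 + 2*x**2*y + 3*x**2 + 2*x*y**2 - 2*x*y + 3*x + y**3 + 3*y**2 + 3*y - 1

On U_Z we set Z = 1. Each monomial c·X^i·Y^j·Z^k in F becomes c·x^i·y^j·1^k = c·x^i·y^j.
Substituting Z = 1: F(X, Y, 1) = 2*x**3 + 2*x**2*y + 3*x**2 + 2*x*y**2 - 2*x*y + 3*x + y**3 + 3*y**2 + 3*y - 1.
Note: deg(f) ≤ deg(F) = 3; strict inequality happens when F is divisible by Z (lost terms).


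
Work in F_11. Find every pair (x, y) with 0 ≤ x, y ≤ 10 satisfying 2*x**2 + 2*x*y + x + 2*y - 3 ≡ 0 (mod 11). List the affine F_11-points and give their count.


Affine F_11-points: {(0, 7), (1, 0), (2, 8), (3, 6), (4, 0), (5, 3), (6, 8), (7, 6), (8, 3), (9, 7)}; count = 10.

For each of the 121 pairs (x, y) ∈ F_11², evaluate f(x, y) mod 11. Record the zeros.
  x = 0: [0↦8, 1↦10, 2↦1, 3↦3, 4↦5, 5↦7, 6↦9, 7↦0, 8↦2, 9↦4, 10↦6]  zeros at y ∈ {7}
  x = 1: [0↦0, 1↦4, 2↦8, 3↦1, 4↦5, 5↦9, 6↦2, 7↦6, 8↦10, 9↦3, 10↦7]  zeros at y ∈ {0}
  x = 2: [0↦7, 1↦2, 2↦8, 3↦3, 4↦9, 5↦4, 6↦10, 7↦5, 8↦0, 9↦6, 10↦1]  zeros at y ∈ {8}
  x = 3: [0↦7, 1↦4, 2↦1, 3↦9, 4↦6, 5↦3, 6↦0, 7↦8, 8↦5, 9↦2, 10↦10]  zeros at y ∈ {6}
  x = 4: [0↦0, 1↦10, 2↦9, 3↦8, 4↦7, 5↦6, 6↦5, 7↦4, 8↦3, 9↦2, 10↦1]  zeros at y ∈ {0}
  x = 5: [0↦8, 1↦9, 2↦10, 3↦0, 4↦1, 5↦2, 6↦3, 7↦4, 8↦5, 9↦6, 10↦7]  zeros at y ∈ {3}
  x = 6: [0↦9, 1↦1, 2↦4, 3↦7, 4↦10, 5↦2, 6↦5, 7↦8, 8↦0, 9↦3, 10↦6]  zeros at y ∈ {8}
  x = 7: [0↦3, 1↦8, 2↦2, 3↦7, 4↦1, 5↦6, 6↦0, 7↦5, 8↦10, 9↦4, 10↦9]  zeros at y ∈ {6}
  x = 8: [0↦1, 1↦8, 2↦4, 3↦0, 4↦7, 5↦3, 6↦10, 7↦6, 8↦2, 9↦9, 10↦5]  zeros at y ∈ {3}
  x = 9: [0↦3, 1↦1, 2↦10, 3↦8, 4↦6, 5↦4, 6↦2, 7↦0, 8↦9, 9↦7, 10↦5]  zeros at y ∈ {7}
  x = 10: [0↦9, 1↦9, 2↦9, 3↦9, 4↦9, 5↦9, 6↦9, 7↦9, 8↦9, 9↦9, 10↦9]  zeros at y ∈ ∅
Collecting zeros: affine points = {(0, 7), (1, 0), (2, 8), (3, 6), (4, 0), (5, 3), (6, 8), (7, 6), (8, 3), (9, 7)}.
Total count |C(F_11)_aff| = 10.


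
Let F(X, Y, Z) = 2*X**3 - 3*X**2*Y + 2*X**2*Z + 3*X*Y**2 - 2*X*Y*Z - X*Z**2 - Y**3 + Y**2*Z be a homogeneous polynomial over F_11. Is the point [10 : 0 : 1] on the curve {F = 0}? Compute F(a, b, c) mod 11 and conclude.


F(10,0,1) ≡ 1 (mod 11); P is NOT on the curve.

Evaluate F(10, 0, 1) term-by-term (mod 11).
  2*X**3 ↦ 2·1000·1·1 = 2000
  -3*X**2*Y ↦ -3·100·0·1 = 0
  2*X**2*Z ↦ 2·100·1·1 = 200
  3*X*Y**2 ↦ 3·10·0·1 = 0
  -2*X*Y*Z ↦ -2·10·0·1 = 0
  -X*Z**2 ↦ -1·10·1·1 = -10
  -Y**3 ↦ -1·1·0·1 = 0
  Y**2*Z ↦ 1·1·0·1 = 0
Sum: F(10, 0, 1) = (2000) + (0) + (200) + (0) + (0) + (-10) + (0) + (0) = 2190.
Reducing mod 11: 2190 ≡ 1 (mod 11).
Since F(a, b, c) ≡ 1 ≠ 0 (mod 11), P does NOT lie on the curve.


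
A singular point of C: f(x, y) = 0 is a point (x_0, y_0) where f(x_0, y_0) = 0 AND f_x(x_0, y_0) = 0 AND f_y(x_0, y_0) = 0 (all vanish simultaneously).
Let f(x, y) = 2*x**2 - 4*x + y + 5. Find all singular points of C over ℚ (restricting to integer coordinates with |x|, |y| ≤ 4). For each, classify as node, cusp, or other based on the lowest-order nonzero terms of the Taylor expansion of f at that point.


No singular points in the scanned grid; C is smooth there.

Compute partial derivatives:
  f_x = 4*x - 4.
  f_y = 1.
f_y = 1 is a nonzero constant, so f_y never vanishes: no point (x, y) can satisfy f = f_x = f_y = 0. In particular no (x, y) ∈ {−4, ..., 4}² is singular; the curve is smooth.


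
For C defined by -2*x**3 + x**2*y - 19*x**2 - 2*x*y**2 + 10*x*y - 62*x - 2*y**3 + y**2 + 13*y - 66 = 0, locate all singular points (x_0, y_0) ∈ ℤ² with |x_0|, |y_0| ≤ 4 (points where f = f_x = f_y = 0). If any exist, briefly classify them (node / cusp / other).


Singular points: {(-3, 1)}; classification: cusp.

Compute partial derivatives:
  f_x = -6*x**2 + 2*x*y - 38*x - 2*y**2 + 10*y - 62.
  f_y = x**2 - 4*x*y + 10*x - 6*y**2 + 2*y + 13.
Scan x_0 ∈ {−4, ..., 4}. For each x_0, f_y(x_0, y) is a polynomial in y; find its integer roots y ∈ {−4, ..., 4}, then test f_x and f at those candidates.
  x = -4: f_y(-4, y) = -6*y**2 + 18*y - 11; no integer root y with |y| ≤ 4.
  x = -3: f_y(-3, y) = -6*y**2 + 14*y - 8; vanishes at y ∈ {1}. (-3, 1): f_x = 0, f = 0 — SINGULAR.
  x = -2: f_y(-2, y) = -6*y**2 + 10*y - 3; no integer root y with |y| ≤ 4.
  x = -1: f_y(-1, y) = -6*y**2 + 6*y + 4; no integer root y with |y| ≤ 4.
  x = 0: f_y(0, y) = -6*y**2 + 2*y + 13; no integer root y with |y| ≤ 4.
  x = 1: f_y(1, y) = -6*y**2 - 2*y + 24; no integer root y with |y| ≤ 4.
  x = 2: f_y(2, y) = -6*y**2 - 6*y + 37; no integer root y with |y| ≤ 4.
  x = 3: f_y(3, y) = -6*y**2 - 10*y + 52; no integer root y with |y| ≤ 4.
  x = 4: f_y(4, y) = -6*y**2 - 14*y + 69; no integer root y with |y| ≤ 4.
Only singular point on the grid: (-3, 1).
Classify: substitute x = -3 + u, y = 1 + v and expand: f = -2*u**3 + u**2*v - 2*u*v**2 - 2*v**3 + v**2.
No constant or linear terms (consistent with a singular point). Quadratic part: v**2. Cubic part: -2*u**3 + u**2*v - 2*u*v**2 - 2*v**3.
The quadratic part v**2 is a perfect square, so there is a single (double) tangent line v = 0, i.e. y = 1. Restricting the cubic part to that line (v = 0) leaves -2*u**3 ≠ 0, so f is not divisible by v and the branch is v² ≈ 2*u**3 to lowest order — this is a cusp.
Classification: cusp.


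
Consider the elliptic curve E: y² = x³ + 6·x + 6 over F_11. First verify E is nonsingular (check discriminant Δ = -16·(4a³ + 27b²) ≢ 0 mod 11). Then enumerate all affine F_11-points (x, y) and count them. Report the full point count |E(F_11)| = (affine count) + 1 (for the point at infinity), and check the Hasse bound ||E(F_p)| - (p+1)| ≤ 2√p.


Affine points = {(2, 2), (2, 9), (6, 4), (6, 7), (8, 4), (8, 7)}; affine count = 6; |E(F_11)| = 7.

Discriminant check: Δ ∝ 4a³ + 27b² = 4·6³ + 27·6² = 4·216 + 27·36 ≡ 10 (mod 11). Nonzero ⇒ E is nonsingular.
For each x ∈ F_11, compute rhs = x³ + 6·x + 6 mod 11, then count y ∈ F_11 with y² ≡ rhs.
  x = 0: rhs = 6, matching y values: none (0 points).
  x = 1: rhs = 2, matching y values: none (0 points).
  x = 2: rhs = 4, matching y values: 2, 9 (2 points).
  x = 3: rhs = 7, matching y values: none (0 points).
  x = 4: rhs = 6, matching y values: none (0 points).
  x = 5: rhs = 7, matching y values: none (0 points).
  x = 6: rhs = 5, matching y values: 4, 7 (2 points).
  x = 7: rhs = 6, matching y values: none (0 points).
  x = 8: rhs = 5, matching y values: 4, 7 (2 points).
  x = 9: rhs = 8, matching y values: none (0 points).
  x = 10: rhs = 10, matching y values: none (0 points).
Total affine count: 6.
Full point count |E(F_11)| = 6 + 1 = 7.
Hasse bound: |7 − (11+1)| = |-5| = 5 ≤ 2√11 ≈ 6.6332 ✓.


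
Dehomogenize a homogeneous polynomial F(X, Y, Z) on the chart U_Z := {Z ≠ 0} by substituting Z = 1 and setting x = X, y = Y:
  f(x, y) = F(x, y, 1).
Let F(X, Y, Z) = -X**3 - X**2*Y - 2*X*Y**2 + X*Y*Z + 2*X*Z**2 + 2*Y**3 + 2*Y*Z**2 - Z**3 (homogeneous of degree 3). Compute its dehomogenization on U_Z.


f(x, y) = -x**3 - x**2*y - 2*x*y**2 + x*y + 2*x + 2*y**3 + 2*y - 1

On U_Z we set Z = 1. Each monomial c·X^i·Y^j·Z^k in F becomes c·x^i·y^j·1^k = c·x^i·y^j.
Substituting Z = 1: F(X, Y, 1) = -x**3 - x**2*y - 2*x*y**2 + x*y + 2*x + 2*y**3 + 2*y - 1.
Note: deg(f) ≤ deg(F) = 3; strict inequality happens when F is divisible by Z (lost terms).


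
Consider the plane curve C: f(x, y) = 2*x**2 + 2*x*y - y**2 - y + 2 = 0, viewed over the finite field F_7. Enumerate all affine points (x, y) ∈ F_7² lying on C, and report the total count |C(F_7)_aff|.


Affine F_7-points: {(0, 1), (0, 5), (2, 5), (3, 6), (5, 3), (5, 6), (6, 1), (6, 3)}; count = 8.

For each of the 49 pairs (x, y) ∈ F_7², evaluate f(x, y) mod 7. Record the zeros.
  x = 0: [0↦2, 1↦0, 2↦3, 3↦4, 4↦3, 5↦0, 6↦2]  zeros at y ∈ {1, 5}
  x = 1: [0↦4, 1↦4, 2↦2, 3↦5, 4↦6, 5↦5, 6↦2]  zeros at y ∈ ∅
  x = 2: [0↦3, 1↦5, 2↦5, 3↦3, 4↦6, 5↦0, 6↦6]  zeros at y ∈ {5}
  x = 3: [0↦6, 1↦3, 2↦5, 3↦5, 4↦3, 5↦6, 6↦0]  zeros at y ∈ {6}
  x = 4: [0↦6, 1↦5, 2↦2, 3↦4, 4↦4, 5↦2, 6↦5]  zeros at y ∈ ∅
  x = 5: [0↦3, 1↦4, 2↦3, 3↦0, 4↦2, 5↦2, 6↦0]  zeros at y ∈ {3, 6}
  x = 6: [0↦4, 1↦0, 2↦1, 3↦0, 4↦4, 5↦6, 6↦6]  zeros at y ∈ {1, 3}
Collecting zeros: affine points = {(0, 1), (0, 5), (2, 5), (3, 6), (5, 3), (5, 6), (6, 1), (6, 3)}.
Total count |C(F_7)_aff| = 8.


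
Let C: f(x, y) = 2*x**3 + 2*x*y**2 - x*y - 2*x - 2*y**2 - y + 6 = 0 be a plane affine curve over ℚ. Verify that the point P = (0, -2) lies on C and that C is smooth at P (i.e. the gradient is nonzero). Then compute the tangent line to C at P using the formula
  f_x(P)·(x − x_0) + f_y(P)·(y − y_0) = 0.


Tangent line at P: 8*x + 7*y + 14 = 0.

Step 1: f(0, -2) = 0, so P lies on C.
Step 2: partial derivatives
  f_x(x, y) = 6*x**2 + 2*y**2 - y - 2, f_y(x, y) = 4*x*y - x - 4*y - 1.
  f_x(P) = 8, f_y(P) = 7 (gradient nonzero, so P is smooth).
Step 3: tangent line at P: 8·(x − 0) + 7·(y − -2) = 0.
Expanding: 8*x + 7*y + 14 = 0.


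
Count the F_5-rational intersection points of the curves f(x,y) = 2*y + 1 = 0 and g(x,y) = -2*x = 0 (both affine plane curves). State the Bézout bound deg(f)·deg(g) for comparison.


Common zeros: {(0, 2)}; count = 1; Bézout bound = 1.

deg(f) = 1, deg(g) = 1, so Bézout bound = 1.
Scan x ∈ F_5. For each x, list the y ∈ F_5 with f(x, y) ≡ 0 and those with g(x, y) ≡ 0 (mod 5); the common zeros in that column are the intersection.
  x = 0: f ≡ 0 at y ∈ {2}; g ≡ 0 at y ∈ {0, 1, 2, 3, 4}; common: {2}.
  x = 1: f ≡ 0 at y ∈ {2}; g ≡ 0 at y ∈ ∅; common: ∅.
  x = 2: f ≡ 0 at y ∈ {2}; g ≡ 0 at y ∈ ∅; common: ∅.
  x = 3: f ≡ 0 at y ∈ {2}; g ≡ 0 at y ∈ ∅; common: ∅.
  x = 4: f ≡ 0 at y ∈ {2}; g ≡ 0 at y ∈ ∅; common: ∅.
Collecting: common zeros = {(0, 2)}, so the count is 1.
Comparison with the Bézout bound: 1 ≤ 1 = deg(f)·deg(g), as expected for curves with no common component (the bound is attained).


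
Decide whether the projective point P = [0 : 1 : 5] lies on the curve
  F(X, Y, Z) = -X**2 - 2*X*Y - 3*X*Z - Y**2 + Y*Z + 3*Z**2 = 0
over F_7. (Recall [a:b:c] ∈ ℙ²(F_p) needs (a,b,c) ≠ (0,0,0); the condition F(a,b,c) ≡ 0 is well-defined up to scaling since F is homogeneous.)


F(0,1,5) ≡ 2 (mod 7); P is NOT on the curve.

Evaluate F(0, 1, 5) term-by-term (mod 7).
  -X**2 ↦ -1·0·1·1 = 0
  -2*X*Y ↦ -2·0·1·1 = 0
  -3*X*Z ↦ -3·0·1·5 = 0
  -Y**2 ↦ -1·1·1·1 = -1
  Y*Z ↦ 1·1·1·5 = 5
  3*Z**2 ↦ 3·1·1·25 = 75
Sum: F(0, 1, 5) = (0) + (0) + (0) + (-1) + (5) + (75) = 79.
Reducing mod 7: 79 ≡ 2 (mod 7).
Since F(a, b, c) ≡ 2 ≠ 0 (mod 7), P does NOT lie on the curve.


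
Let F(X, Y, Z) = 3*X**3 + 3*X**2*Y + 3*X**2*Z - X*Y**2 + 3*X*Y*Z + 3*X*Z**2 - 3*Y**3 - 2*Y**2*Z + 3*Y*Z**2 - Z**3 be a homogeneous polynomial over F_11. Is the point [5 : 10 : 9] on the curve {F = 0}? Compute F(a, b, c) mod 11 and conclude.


F(5,10,9) ≡ 7 (mod 11); P is NOT on the curve.

Evaluate F(5, 10, 9) term-by-term (mod 11).
  3*X**3 ↦ 3·125·1·1 = 375
  3*X**2*Y ↦ 3·25·10·1 = 750
  3*X**2*Z ↦ 3·25·1·9 = 675
  -X*Y**2 ↦ -1·5·100·1 = -500
  3*X*Y*Z ↦ 3·5·10·9 = 1350
  3*X*Z**2 ↦ 3·5·1·81 = 1215
  -3*Y**3 ↦ -3·1·1000·1 = -3000
  -2*Y**2*Z ↦ -2·1·100·9 = -1800
  3*Y*Z**2 ↦ 3·1·10·81 = 2430
  -Z**3 ↦ -1·1·1·729 = -729
Sum: F(5, 10, 9) = (375) + (750) + (675) + (-500) + (1350) + (1215) + (-3000) + (-1800) + (2430) + (-729) = 766.
Reducing mod 11: 766 ≡ 7 (mod 11).
Since F(a, b, c) ≡ 7 ≠ 0 (mod 11), P does NOT lie on the curve.


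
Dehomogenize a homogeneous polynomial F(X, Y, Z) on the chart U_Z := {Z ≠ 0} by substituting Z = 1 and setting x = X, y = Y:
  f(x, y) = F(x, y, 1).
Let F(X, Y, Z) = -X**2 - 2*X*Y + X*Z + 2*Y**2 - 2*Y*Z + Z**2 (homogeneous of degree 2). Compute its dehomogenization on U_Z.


f(x, y) = -x**2 - 2*x*y + x + 2*y**2 - 2*y + 1

On U_Z we set Z = 1. Each monomial c·X^i·Y^j·Z^k in F becomes c·x^i·y^j·1^k = c·x^i·y^j.
Substituting Z = 1: F(X, Y, 1) = -x**2 - 2*x*y + x + 2*y**2 - 2*y + 1.
Note: deg(f) ≤ deg(F) = 2; strict inequality happens when F is divisible by Z (lost terms).


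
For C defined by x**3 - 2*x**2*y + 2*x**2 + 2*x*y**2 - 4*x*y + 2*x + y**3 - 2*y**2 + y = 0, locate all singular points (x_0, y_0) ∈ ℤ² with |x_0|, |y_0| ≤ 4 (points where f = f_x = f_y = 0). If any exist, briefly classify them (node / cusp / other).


Singular points: {(0, 1)}; classification: cusp.

Compute partial derivatives:
  f_x = 3*x**2 - 4*x*y + 4*x + 2*y**2 - 4*y + 2.
  f_y = -2*x**2 + 4*x*y - 4*x + 3*y**2 - 4*y + 1.
Scan x_0 ∈ {−4, ..., 4}. For each x_0, f_y(x_0, y) is a polynomial in y; find its integer roots y ∈ {−4, ..., 4}, then test f_x and f at those candidates.
  x = -4: f_y(-4, y) = 3*y**2 - 20*y - 15; no integer root y with |y| ≤ 4.
  x = -3: f_y(-3, y) = 3*y**2 - 16*y - 5; no integer root y with |y| ≤ 4.
  x = -2: f_y(-2, y) = 3*y**2 - 12*y + 1; no integer root y with |y| ≤ 4.
  x = -1: f_y(-1, y) = 3*y**2 - 8*y + 3; no integer root y with |y| ≤ 4.
  x = 0: f_y(0, y) = 3*y**2 - 4*y + 1; vanishes at y ∈ {1}. (0, 1): f_x = 0, f = 0 — SINGULAR.
  x = 1: f_y(1, y) = 3*y**2 - 5; no integer root y with |y| ≤ 4.
  x = 2: f_y(2, y) = 3*y**2 + 4*y - 15; vanishes at y ∈ {-3}. (2, -3): f_x = 76 ≠ 0.
  x = 3: f_y(3, y) = 3*y**2 + 8*y - 29; no integer root y with |y| ≤ 4.
  x = 4: f_y(4, y) = 3*y**2 + 12*y - 47; no integer root y with |y| ≤ 4.
Only singular point on the grid: (0, 1).
Classify: substitute x = 0 + u, y = 1 + v and expand: f = u**3 - 2*u**2*v + 2*u*v**2 + v**3 + v**2.
No constant or linear terms (consistent with a singular point). Quadratic part: v**2. Cubic part: u**3 - 2*u**2*v + 2*u*v**2 + v**3.
The quadratic part v**2 is a perfect square, so there is a single (double) tangent line v = 0, i.e. y = 1. Restricting the cubic part to that line (v = 0) leaves u**3 ≠ 0, so f is not divisible by v and the branch is v² ≈ -u**3 to lowest order — this is a cusp.
Classification: cusp.
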